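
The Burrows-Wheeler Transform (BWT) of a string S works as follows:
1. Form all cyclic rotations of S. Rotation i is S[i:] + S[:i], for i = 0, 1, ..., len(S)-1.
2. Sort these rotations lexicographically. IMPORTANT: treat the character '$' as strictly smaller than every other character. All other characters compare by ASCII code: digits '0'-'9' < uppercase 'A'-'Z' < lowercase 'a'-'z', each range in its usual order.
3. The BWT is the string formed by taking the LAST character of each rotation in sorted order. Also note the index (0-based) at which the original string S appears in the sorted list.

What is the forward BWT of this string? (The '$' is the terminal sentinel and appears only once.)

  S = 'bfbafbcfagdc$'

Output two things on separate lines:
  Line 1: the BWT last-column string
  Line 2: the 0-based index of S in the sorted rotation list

All 13 rotations (rotation i = S[i:]+S[:i]):
  rot[0] = bfbafbcfagdc$
  rot[1] = fbafbcfagdc$b
  rot[2] = bafbcfagdc$bf
  rot[3] = afbcfagdc$bfb
  rot[4] = fbcfagdc$bfba
  rot[5] = bcfagdc$bfbaf
  rot[6] = cfagdc$bfbafb
  rot[7] = fagdc$bfbafbc
  rot[8] = agdc$bfbafbcf
  rot[9] = gdc$bfbafbcfa
  rot[10] = dc$bfbafbcfag
  rot[11] = c$bfbafbcfagd
  rot[12] = $bfbafbcfagdc
Sorted (with $ < everything):
  sorted[0] = $bfbafbcfagdc  (last char: 'c')
  sorted[1] = afbcfagdc$bfb  (last char: 'b')
  sorted[2] = agdc$bfbafbcf  (last char: 'f')
  sorted[3] = bafbcfagdc$bf  (last char: 'f')
  sorted[4] = bcfagdc$bfbaf  (last char: 'f')
  sorted[5] = bfbafbcfagdc$  (last char: '$')
  sorted[6] = c$bfbafbcfagd  (last char: 'd')
  sorted[7] = cfagdc$bfbafb  (last char: 'b')
  sorted[8] = dc$bfbafbcfag  (last char: 'g')
  sorted[9] = fagdc$bfbafbc  (last char: 'c')
  sorted[10] = fbafbcfagdc$b  (last char: 'b')
  sorted[11] = fbcfagdc$bfba  (last char: 'a')
  sorted[12] = gdc$bfbafbcfa  (last char: 'a')
Last column: cbfff$dbgcbaa
Original string S is at sorted index 5

Answer: cbfff$dbgcbaa
5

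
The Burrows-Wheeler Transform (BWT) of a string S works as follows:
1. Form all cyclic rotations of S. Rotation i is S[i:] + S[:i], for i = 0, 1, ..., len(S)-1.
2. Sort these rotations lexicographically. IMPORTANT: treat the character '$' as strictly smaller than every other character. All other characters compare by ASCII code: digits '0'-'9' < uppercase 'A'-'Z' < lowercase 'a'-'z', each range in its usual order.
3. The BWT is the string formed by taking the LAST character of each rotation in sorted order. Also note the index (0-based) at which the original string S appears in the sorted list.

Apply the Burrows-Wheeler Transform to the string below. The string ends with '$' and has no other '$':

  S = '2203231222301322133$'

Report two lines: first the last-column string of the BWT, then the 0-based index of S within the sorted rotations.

Answer: 33230222$31223322101
8

Derivation:
All 20 rotations (rotation i = S[i:]+S[:i]):
  rot[0] = 2203231222301322133$
  rot[1] = 203231222301322133$2
  rot[2] = 03231222301322133$22
  rot[3] = 3231222301322133$220
  rot[4] = 231222301322133$2203
  rot[5] = 31222301322133$22032
  rot[6] = 1222301322133$220323
  rot[7] = 222301322133$2203231
  rot[8] = 22301322133$22032312
  rot[9] = 2301322133$220323122
  rot[10] = 301322133$2203231222
  rot[11] = 01322133$22032312223
  rot[12] = 1322133$220323122230
  rot[13] = 322133$2203231222301
  rot[14] = 22133$22032312223013
  rot[15] = 2133$220323122230132
  rot[16] = 133$2203231222301322
  rot[17] = 33$22032312223013221
  rot[18] = 3$220323122230132213
  rot[19] = $2203231222301322133
Sorted (with $ < everything):
  sorted[0] = $2203231222301322133  (last char: '3')
  sorted[1] = 01322133$22032312223  (last char: '3')
  sorted[2] = 03231222301322133$22  (last char: '2')
  sorted[3] = 1222301322133$220323  (last char: '3')
  sorted[4] = 1322133$220323122230  (last char: '0')
  sorted[5] = 133$2203231222301322  (last char: '2')
  sorted[6] = 203231222301322133$2  (last char: '2')
  sorted[7] = 2133$220323122230132  (last char: '2')
  sorted[8] = 2203231222301322133$  (last char: '$')
  sorted[9] = 22133$22032312223013  (last char: '3')
  sorted[10] = 222301322133$2203231  (last char: '1')
  sorted[11] = 22301322133$22032312  (last char: '2')
  sorted[12] = 2301322133$220323122  (last char: '2')
  sorted[13] = 231222301322133$2203  (last char: '3')
  sorted[14] = 3$220323122230132213  (last char: '3')
  sorted[15] = 301322133$2203231222  (last char: '2')
  sorted[16] = 31222301322133$22032  (last char: '2')
  sorted[17] = 322133$2203231222301  (last char: '1')
  sorted[18] = 3231222301322133$220  (last char: '0')
  sorted[19] = 33$22032312223013221  (last char: '1')
Last column: 33230222$31223322101
Original string S is at sorted index 8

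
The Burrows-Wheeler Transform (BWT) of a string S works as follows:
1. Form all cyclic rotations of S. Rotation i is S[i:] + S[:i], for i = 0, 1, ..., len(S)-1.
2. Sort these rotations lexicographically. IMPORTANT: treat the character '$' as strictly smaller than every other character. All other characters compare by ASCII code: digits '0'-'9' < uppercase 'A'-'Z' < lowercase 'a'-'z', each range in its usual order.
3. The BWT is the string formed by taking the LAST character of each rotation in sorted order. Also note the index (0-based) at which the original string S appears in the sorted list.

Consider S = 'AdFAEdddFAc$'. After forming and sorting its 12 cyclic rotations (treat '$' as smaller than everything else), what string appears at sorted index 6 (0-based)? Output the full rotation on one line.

All 12 rotations (rotation i = S[i:]+S[:i]):
  rot[0] = AdFAEdddFAc$
  rot[1] = dFAEdddFAc$A
  rot[2] = FAEdddFAc$Ad
  rot[3] = AEdddFAc$AdF
  rot[4] = EdddFAc$AdFA
  rot[5] = dddFAc$AdFAE
  rot[6] = ddFAc$AdFAEd
  rot[7] = dFAc$AdFAEdd
  rot[8] = FAc$AdFAEddd
  rot[9] = Ac$AdFAEdddF
  rot[10] = c$AdFAEdddFA
  rot[11] = $AdFAEdddFAc
Sorted (with $ < everything):
  sorted[0] = $AdFAEdddFAc
  sorted[1] = AEdddFAc$AdF
  sorted[2] = Ac$AdFAEdddF
  sorted[3] = AdFAEdddFAc$
  sorted[4] = EdddFAc$AdFA
  sorted[5] = FAEdddFAc$Ad
  sorted[6] = FAc$AdFAEddd
  sorted[7] = c$AdFAEdddFA
  sorted[8] = dFAEdddFAc$A
  sorted[9] = dFAc$AdFAEdd
  sorted[10] = ddFAc$AdFAEd
  sorted[11] = dddFAc$AdFAE
sorted[6] = FAc$AdFAEddd

Answer: FAc$AdFAEddd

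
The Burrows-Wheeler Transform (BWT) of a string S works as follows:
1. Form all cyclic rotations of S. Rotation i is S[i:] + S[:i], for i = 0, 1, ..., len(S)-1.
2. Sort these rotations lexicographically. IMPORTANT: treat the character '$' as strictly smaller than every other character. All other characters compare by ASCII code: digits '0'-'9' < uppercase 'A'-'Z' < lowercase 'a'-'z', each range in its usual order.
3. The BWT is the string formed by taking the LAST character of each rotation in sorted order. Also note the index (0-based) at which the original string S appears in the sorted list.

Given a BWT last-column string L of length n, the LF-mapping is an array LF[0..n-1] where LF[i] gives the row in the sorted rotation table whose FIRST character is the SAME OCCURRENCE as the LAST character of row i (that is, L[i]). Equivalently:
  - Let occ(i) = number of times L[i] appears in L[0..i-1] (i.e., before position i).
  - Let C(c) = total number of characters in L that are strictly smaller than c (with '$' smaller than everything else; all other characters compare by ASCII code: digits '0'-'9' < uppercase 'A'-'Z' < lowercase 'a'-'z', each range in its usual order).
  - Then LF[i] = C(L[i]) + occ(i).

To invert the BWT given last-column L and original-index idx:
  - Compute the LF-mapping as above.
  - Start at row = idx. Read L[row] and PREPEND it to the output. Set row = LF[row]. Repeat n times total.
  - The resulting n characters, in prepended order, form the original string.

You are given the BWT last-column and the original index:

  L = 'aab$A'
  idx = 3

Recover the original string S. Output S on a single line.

Answer: aAba$

Derivation:
LF mapping: 2 3 4 0 1
Walk LF starting at row 3, prepending L[row]:
  step 1: row=3, L[3]='$', prepend. Next row=LF[3]=0
  step 2: row=0, L[0]='a', prepend. Next row=LF[0]=2
  step 3: row=2, L[2]='b', prepend. Next row=LF[2]=4
  step 4: row=4, L[4]='A', prepend. Next row=LF[4]=1
  step 5: row=1, L[1]='a', prepend. Next row=LF[1]=3
Reversed output: aAba$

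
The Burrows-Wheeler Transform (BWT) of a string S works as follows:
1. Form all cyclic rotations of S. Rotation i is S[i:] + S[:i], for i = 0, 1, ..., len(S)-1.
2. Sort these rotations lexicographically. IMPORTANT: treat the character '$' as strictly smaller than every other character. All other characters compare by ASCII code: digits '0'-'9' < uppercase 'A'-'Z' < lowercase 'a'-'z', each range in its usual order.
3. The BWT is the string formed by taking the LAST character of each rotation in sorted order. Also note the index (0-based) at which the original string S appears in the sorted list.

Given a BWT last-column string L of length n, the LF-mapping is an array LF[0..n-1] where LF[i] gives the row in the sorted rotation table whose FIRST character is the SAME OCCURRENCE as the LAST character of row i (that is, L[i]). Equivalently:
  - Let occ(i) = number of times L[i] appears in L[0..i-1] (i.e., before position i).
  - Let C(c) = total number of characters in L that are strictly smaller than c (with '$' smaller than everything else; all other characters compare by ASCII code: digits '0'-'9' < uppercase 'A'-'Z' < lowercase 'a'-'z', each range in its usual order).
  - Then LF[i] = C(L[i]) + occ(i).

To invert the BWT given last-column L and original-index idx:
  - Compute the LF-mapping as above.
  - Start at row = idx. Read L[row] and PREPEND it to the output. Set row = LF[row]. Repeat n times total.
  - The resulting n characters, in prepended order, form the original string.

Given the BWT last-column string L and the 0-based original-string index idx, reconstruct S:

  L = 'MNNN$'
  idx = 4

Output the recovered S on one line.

Answer: NNNM$

Derivation:
LF mapping: 1 2 3 4 0
Walk LF starting at row 4, prepending L[row]:
  step 1: row=4, L[4]='$', prepend. Next row=LF[4]=0
  step 2: row=0, L[0]='M', prepend. Next row=LF[0]=1
  step 3: row=1, L[1]='N', prepend. Next row=LF[1]=2
  step 4: row=2, L[2]='N', prepend. Next row=LF[2]=3
  step 5: row=3, L[3]='N', prepend. Next row=LF[3]=4
Reversed output: NNNM$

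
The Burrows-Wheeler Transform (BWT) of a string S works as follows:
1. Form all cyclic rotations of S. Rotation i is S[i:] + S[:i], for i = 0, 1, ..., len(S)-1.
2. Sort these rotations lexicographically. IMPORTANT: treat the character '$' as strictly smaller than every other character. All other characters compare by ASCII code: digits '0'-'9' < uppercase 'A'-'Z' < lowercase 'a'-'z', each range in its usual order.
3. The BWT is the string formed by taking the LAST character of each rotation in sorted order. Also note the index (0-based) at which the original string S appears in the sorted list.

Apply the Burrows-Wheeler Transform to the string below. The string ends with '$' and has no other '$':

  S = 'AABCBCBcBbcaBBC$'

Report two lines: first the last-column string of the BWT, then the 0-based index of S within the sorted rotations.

Answer: C$AaBACcCBBBcBBb
1

Derivation:
All 16 rotations (rotation i = S[i:]+S[:i]):
  rot[0] = AABCBCBcBbcaBBC$
  rot[1] = ABCBCBcBbcaBBC$A
  rot[2] = BCBCBcBbcaBBC$AA
  rot[3] = CBCBcBbcaBBC$AAB
  rot[4] = BCBcBbcaBBC$AABC
  rot[5] = CBcBbcaBBC$AABCB
  rot[6] = BcBbcaBBC$AABCBC
  rot[7] = cBbcaBBC$AABCBCB
  rot[8] = BbcaBBC$AABCBCBc
  rot[9] = bcaBBC$AABCBCBcB
  rot[10] = caBBC$AABCBCBcBb
  rot[11] = aBBC$AABCBCBcBbc
  rot[12] = BBC$AABCBCBcBbca
  rot[13] = BC$AABCBCBcBbcaB
  rot[14] = C$AABCBCBcBbcaBB
  rot[15] = $AABCBCBcBbcaBBC
Sorted (with $ < everything):
  sorted[0] = $AABCBCBcBbcaBBC  (last char: 'C')
  sorted[1] = AABCBCBcBbcaBBC$  (last char: '$')
  sorted[2] = ABCBCBcBbcaBBC$A  (last char: 'A')
  sorted[3] = BBC$AABCBCBcBbca  (last char: 'a')
  sorted[4] = BC$AABCBCBcBbcaB  (last char: 'B')
  sorted[5] = BCBCBcBbcaBBC$AA  (last char: 'A')
  sorted[6] = BCBcBbcaBBC$AABC  (last char: 'C')
  sorted[7] = BbcaBBC$AABCBCBc  (last char: 'c')
  sorted[8] = BcBbcaBBC$AABCBC  (last char: 'C')
  sorted[9] = C$AABCBCBcBbcaBB  (last char: 'B')
  sorted[10] = CBCBcBbcaBBC$AAB  (last char: 'B')
  sorted[11] = CBcBbcaBBC$AABCB  (last char: 'B')
  sorted[12] = aBBC$AABCBCBcBbc  (last char: 'c')
  sorted[13] = bcaBBC$AABCBCBcB  (last char: 'B')
  sorted[14] = cBbcaBBC$AABCBCB  (last char: 'B')
  sorted[15] = caBBC$AABCBCBcBb  (last char: 'b')
Last column: C$AaBACcCBBBcBBb
Original string S is at sorted index 1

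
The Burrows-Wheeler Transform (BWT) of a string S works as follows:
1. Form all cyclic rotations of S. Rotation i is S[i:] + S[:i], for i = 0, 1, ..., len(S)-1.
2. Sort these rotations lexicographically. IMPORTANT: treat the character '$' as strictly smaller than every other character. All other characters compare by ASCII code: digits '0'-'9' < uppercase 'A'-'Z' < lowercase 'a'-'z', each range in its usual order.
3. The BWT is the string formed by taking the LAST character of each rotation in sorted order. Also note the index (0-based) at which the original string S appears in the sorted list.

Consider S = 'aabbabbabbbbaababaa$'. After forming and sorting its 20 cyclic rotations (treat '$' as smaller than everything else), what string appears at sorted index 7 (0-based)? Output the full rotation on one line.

All 20 rotations (rotation i = S[i:]+S[:i]):
  rot[0] = aabbabbabbbbaababaa$
  rot[1] = abbabbabbbbaababaa$a
  rot[2] = bbabbabbbbaababaa$aa
  rot[3] = babbabbbbaababaa$aab
  rot[4] = abbabbbbaababaa$aabb
  rot[5] = bbabbbbaababaa$aabba
  rot[6] = babbbbaababaa$aabbab
  rot[7] = abbbbaababaa$aabbabb
  rot[8] = bbbbaababaa$aabbabba
  rot[9] = bbbaababaa$aabbabbab
  rot[10] = bbaababaa$aabbabbabb
  rot[11] = baababaa$aabbabbabbb
  rot[12] = aababaa$aabbabbabbbb
  rot[13] = ababaa$aabbabbabbbba
  rot[14] = babaa$aabbabbabbbbaa
  rot[15] = abaa$aabbabbabbbbaab
  rot[16] = baa$aabbabbabbbbaaba
  rot[17] = aa$aabbabbabbbbaabab
  rot[18] = a$aabbabbabbbbaababa
  rot[19] = $aabbabbabbbbaababaa
Sorted (with $ < everything):
  sorted[0] = $aabbabbabbbbaababaa
  sorted[1] = a$aabbabbabbbbaababa
  sorted[2] = aa$aabbabbabbbbaabab
  sorted[3] = aababaa$aabbabbabbbb
  sorted[4] = aabbabbabbbbaababaa$
  sorted[5] = abaa$aabbabbabbbbaab
  sorted[6] = ababaa$aabbabbabbbba
  sorted[7] = abbabbabbbbaababaa$a
  sorted[8] = abbabbbbaababaa$aabb
  sorted[9] = abbbbaababaa$aabbabb
  sorted[10] = baa$aabbabbabbbbaaba
  sorted[11] = baababaa$aabbabbabbb
  sorted[12] = babaa$aabbabbabbbbaa
  sorted[13] = babbabbbbaababaa$aab
  sorted[14] = babbbbaababaa$aabbab
  sorted[15] = bbaababaa$aabbabbabb
  sorted[16] = bbabbabbbbaababaa$aa
  sorted[17] = bbabbbbaababaa$aabba
  sorted[18] = bbbaababaa$aabbabbab
  sorted[19] = bbbbaababaa$aabbabba
sorted[7] = abbabbabbbbaababaa$a

Answer: abbabbabbbbaababaa$a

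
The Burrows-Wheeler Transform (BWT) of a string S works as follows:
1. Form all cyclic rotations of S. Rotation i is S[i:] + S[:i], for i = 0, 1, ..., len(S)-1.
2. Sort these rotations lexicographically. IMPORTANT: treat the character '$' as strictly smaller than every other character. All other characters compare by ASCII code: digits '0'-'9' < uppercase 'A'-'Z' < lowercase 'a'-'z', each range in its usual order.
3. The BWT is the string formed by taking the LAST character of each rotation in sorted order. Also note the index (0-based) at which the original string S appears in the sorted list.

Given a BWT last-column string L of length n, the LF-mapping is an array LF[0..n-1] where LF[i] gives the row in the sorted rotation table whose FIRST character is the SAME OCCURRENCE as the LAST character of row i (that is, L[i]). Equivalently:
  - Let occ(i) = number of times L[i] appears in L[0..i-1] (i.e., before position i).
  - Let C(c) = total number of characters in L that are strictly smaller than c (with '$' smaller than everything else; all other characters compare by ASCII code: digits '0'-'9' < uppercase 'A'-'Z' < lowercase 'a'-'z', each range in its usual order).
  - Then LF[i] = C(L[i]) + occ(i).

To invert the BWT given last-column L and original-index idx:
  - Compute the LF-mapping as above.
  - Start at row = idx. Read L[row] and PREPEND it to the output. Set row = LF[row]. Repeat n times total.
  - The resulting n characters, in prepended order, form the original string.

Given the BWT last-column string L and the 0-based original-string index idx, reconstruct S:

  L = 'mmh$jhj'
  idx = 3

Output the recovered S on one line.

LF mapping: 5 6 1 0 3 2 4
Walk LF starting at row 3, prepending L[row]:
  step 1: row=3, L[3]='$', prepend. Next row=LF[3]=0
  step 2: row=0, L[0]='m', prepend. Next row=LF[0]=5
  step 3: row=5, L[5]='h', prepend. Next row=LF[5]=2
  step 4: row=2, L[2]='h', prepend. Next row=LF[2]=1
  step 5: row=1, L[1]='m', prepend. Next row=LF[1]=6
  step 6: row=6, L[6]='j', prepend. Next row=LF[6]=4
  step 7: row=4, L[4]='j', prepend. Next row=LF[4]=3
Reversed output: jjmhhm$

Answer: jjmhhm$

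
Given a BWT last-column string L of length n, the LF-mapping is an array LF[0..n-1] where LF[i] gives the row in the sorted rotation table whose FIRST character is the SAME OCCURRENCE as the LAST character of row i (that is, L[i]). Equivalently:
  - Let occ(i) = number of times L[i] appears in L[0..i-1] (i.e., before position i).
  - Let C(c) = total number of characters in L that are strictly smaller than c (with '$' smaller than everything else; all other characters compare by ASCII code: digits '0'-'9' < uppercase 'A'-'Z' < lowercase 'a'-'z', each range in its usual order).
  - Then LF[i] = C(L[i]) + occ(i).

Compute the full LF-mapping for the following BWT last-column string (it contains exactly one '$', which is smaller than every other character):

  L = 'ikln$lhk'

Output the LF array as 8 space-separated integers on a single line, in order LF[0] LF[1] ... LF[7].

Char counts: '$':1, 'h':1, 'i':1, 'k':2, 'l':2, 'n':1
C (first-col start): C('$')=0, C('h')=1, C('i')=2, C('k')=3, C('l')=5, C('n')=7
L[0]='i': occ=0, LF[0]=C('i')+0=2+0=2
L[1]='k': occ=0, LF[1]=C('k')+0=3+0=3
L[2]='l': occ=0, LF[2]=C('l')+0=5+0=5
L[3]='n': occ=0, LF[3]=C('n')+0=7+0=7
L[4]='$': occ=0, LF[4]=C('$')+0=0+0=0
L[5]='l': occ=1, LF[5]=C('l')+1=5+1=6
L[6]='h': occ=0, LF[6]=C('h')+0=1+0=1
L[7]='k': occ=1, LF[7]=C('k')+1=3+1=4

Answer: 2 3 5 7 0 6 1 4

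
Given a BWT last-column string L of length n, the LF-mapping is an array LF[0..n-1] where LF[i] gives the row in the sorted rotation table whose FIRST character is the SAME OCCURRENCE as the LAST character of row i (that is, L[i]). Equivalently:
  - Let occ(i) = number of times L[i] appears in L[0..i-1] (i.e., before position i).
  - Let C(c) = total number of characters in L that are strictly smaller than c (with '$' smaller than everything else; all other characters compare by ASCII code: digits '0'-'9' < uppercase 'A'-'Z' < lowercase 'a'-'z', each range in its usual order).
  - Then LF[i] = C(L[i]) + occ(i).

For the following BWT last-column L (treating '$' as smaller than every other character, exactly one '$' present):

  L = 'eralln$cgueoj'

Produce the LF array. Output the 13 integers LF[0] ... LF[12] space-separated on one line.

Answer: 3 11 1 7 8 9 0 2 5 12 4 10 6

Derivation:
Char counts: '$':1, 'a':1, 'c':1, 'e':2, 'g':1, 'j':1, 'l':2, 'n':1, 'o':1, 'r':1, 'u':1
C (first-col start): C('$')=0, C('a')=1, C('c')=2, C('e')=3, C('g')=5, C('j')=6, C('l')=7, C('n')=9, C('o')=10, C('r')=11, C('u')=12
L[0]='e': occ=0, LF[0]=C('e')+0=3+0=3
L[1]='r': occ=0, LF[1]=C('r')+0=11+0=11
L[2]='a': occ=0, LF[2]=C('a')+0=1+0=1
L[3]='l': occ=0, LF[3]=C('l')+0=7+0=7
L[4]='l': occ=1, LF[4]=C('l')+1=7+1=8
L[5]='n': occ=0, LF[5]=C('n')+0=9+0=9
L[6]='$': occ=0, LF[6]=C('$')+0=0+0=0
L[7]='c': occ=0, LF[7]=C('c')+0=2+0=2
L[8]='g': occ=0, LF[8]=C('g')+0=5+0=5
L[9]='u': occ=0, LF[9]=C('u')+0=12+0=12
L[10]='e': occ=1, LF[10]=C('e')+1=3+1=4
L[11]='o': occ=0, LF[11]=C('o')+0=10+0=10
L[12]='j': occ=0, LF[12]=C('j')+0=6+0=6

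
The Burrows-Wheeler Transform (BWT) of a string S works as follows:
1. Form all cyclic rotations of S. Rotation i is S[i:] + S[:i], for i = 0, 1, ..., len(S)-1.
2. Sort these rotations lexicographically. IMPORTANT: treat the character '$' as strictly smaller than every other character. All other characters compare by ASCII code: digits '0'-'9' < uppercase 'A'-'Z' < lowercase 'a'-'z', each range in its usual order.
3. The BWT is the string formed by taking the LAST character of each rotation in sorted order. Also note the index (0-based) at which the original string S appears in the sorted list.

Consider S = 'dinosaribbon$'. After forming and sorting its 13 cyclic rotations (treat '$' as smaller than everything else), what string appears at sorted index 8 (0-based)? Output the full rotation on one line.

Answer: nosaribbon$di

Derivation:
All 13 rotations (rotation i = S[i:]+S[:i]):
  rot[0] = dinosaribbon$
  rot[1] = inosaribbon$d
  rot[2] = nosaribbon$di
  rot[3] = osaribbon$din
  rot[4] = saribbon$dino
  rot[5] = aribbon$dinos
  rot[6] = ribbon$dinosa
  rot[7] = ibbon$dinosar
  rot[8] = bbon$dinosari
  rot[9] = bon$dinosarib
  rot[10] = on$dinosaribb
  rot[11] = n$dinosaribbo
  rot[12] = $dinosaribbon
Sorted (with $ < everything):
  sorted[0] = $dinosaribbon
  sorted[1] = aribbon$dinos
  sorted[2] = bbon$dinosari
  sorted[3] = bon$dinosarib
  sorted[4] = dinosaribbon$
  sorted[5] = ibbon$dinosar
  sorted[6] = inosaribbon$d
  sorted[7] = n$dinosaribbo
  sorted[8] = nosaribbon$di
  sorted[9] = on$dinosaribb
  sorted[10] = osaribbon$din
  sorted[11] = ribbon$dinosa
  sorted[12] = saribbon$dino
sorted[8] = nosaribbon$di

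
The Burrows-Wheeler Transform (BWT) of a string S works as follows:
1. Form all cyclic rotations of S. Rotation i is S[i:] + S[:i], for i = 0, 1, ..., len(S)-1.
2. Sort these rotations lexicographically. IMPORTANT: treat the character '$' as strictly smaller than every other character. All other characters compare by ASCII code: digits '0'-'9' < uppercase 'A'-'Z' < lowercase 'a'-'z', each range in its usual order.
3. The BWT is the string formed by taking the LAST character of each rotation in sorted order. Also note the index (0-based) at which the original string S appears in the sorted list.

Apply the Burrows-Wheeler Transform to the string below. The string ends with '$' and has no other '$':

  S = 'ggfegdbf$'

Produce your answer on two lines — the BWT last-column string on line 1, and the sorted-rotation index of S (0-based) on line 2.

All 9 rotations (rotation i = S[i:]+S[:i]):
  rot[0] = ggfegdbf$
  rot[1] = gfegdbf$g
  rot[2] = fegdbf$gg
  rot[3] = egdbf$ggf
  rot[4] = gdbf$ggfe
  rot[5] = dbf$ggfeg
  rot[6] = bf$ggfegd
  rot[7] = f$ggfegdb
  rot[8] = $ggfegdbf
Sorted (with $ < everything):
  sorted[0] = $ggfegdbf  (last char: 'f')
  sorted[1] = bf$ggfegd  (last char: 'd')
  sorted[2] = dbf$ggfeg  (last char: 'g')
  sorted[3] = egdbf$ggf  (last char: 'f')
  sorted[4] = f$ggfegdb  (last char: 'b')
  sorted[5] = fegdbf$gg  (last char: 'g')
  sorted[6] = gdbf$ggfe  (last char: 'e')
  sorted[7] = gfegdbf$g  (last char: 'g')
  sorted[8] = ggfegdbf$  (last char: '$')
Last column: fdgfbgeg$
Original string S is at sorted index 8

Answer: fdgfbgeg$
8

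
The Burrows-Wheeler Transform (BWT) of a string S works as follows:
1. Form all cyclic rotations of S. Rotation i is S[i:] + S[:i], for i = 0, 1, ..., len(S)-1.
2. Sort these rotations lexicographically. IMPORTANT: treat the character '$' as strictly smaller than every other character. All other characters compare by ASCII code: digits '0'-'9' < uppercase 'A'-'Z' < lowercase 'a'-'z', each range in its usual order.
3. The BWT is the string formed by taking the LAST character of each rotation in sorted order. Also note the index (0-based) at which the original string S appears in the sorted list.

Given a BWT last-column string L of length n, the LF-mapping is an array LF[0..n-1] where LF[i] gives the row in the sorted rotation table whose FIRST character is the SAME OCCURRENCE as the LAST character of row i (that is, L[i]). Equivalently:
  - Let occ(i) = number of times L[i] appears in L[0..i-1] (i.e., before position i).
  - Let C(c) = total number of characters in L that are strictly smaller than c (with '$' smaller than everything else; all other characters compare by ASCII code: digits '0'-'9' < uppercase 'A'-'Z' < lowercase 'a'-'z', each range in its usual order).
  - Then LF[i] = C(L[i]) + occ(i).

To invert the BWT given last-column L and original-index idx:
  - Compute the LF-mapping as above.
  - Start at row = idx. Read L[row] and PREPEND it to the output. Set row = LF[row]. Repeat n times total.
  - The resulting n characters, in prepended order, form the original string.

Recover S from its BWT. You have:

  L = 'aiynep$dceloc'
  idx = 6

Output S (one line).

LF mapping: 1 7 12 9 5 11 0 4 2 6 8 10 3
Walk LF starting at row 6, prepending L[row]:
  step 1: row=6, L[6]='$', prepend. Next row=LF[6]=0
  step 2: row=0, L[0]='a', prepend. Next row=LF[0]=1
  step 3: row=1, L[1]='i', prepend. Next row=LF[1]=7
  step 4: row=7, L[7]='d', prepend. Next row=LF[7]=4
  step 5: row=4, L[4]='e', prepend. Next row=LF[4]=5
  step 6: row=5, L[5]='p', prepend. Next row=LF[5]=11
  step 7: row=11, L[11]='o', prepend. Next row=LF[11]=10
  step 8: row=10, L[10]='l', prepend. Next row=LF[10]=8
  step 9: row=8, L[8]='c', prepend. Next row=LF[8]=2
  step 10: row=2, L[2]='y', prepend. Next row=LF[2]=12
  step 11: row=12, L[12]='c', prepend. Next row=LF[12]=3
  step 12: row=3, L[3]='n', prepend. Next row=LF[3]=9
  step 13: row=9, L[9]='e', prepend. Next row=LF[9]=6
Reversed output: encyclopedia$

Answer: encyclopedia$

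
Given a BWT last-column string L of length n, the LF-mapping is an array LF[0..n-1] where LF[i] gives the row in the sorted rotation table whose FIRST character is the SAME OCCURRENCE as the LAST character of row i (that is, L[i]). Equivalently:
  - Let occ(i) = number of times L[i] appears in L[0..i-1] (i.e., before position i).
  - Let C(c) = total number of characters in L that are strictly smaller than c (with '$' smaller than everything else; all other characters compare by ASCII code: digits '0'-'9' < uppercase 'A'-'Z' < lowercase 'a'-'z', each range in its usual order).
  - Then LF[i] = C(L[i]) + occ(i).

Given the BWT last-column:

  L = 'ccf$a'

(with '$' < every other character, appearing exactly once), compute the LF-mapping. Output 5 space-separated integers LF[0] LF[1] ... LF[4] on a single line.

Answer: 2 3 4 0 1

Derivation:
Char counts: '$':1, 'a':1, 'c':2, 'f':1
C (first-col start): C('$')=0, C('a')=1, C('c')=2, C('f')=4
L[0]='c': occ=0, LF[0]=C('c')+0=2+0=2
L[1]='c': occ=1, LF[1]=C('c')+1=2+1=3
L[2]='f': occ=0, LF[2]=C('f')+0=4+0=4
L[3]='$': occ=0, LF[3]=C('$')+0=0+0=0
L[4]='a': occ=0, LF[4]=C('a')+0=1+0=1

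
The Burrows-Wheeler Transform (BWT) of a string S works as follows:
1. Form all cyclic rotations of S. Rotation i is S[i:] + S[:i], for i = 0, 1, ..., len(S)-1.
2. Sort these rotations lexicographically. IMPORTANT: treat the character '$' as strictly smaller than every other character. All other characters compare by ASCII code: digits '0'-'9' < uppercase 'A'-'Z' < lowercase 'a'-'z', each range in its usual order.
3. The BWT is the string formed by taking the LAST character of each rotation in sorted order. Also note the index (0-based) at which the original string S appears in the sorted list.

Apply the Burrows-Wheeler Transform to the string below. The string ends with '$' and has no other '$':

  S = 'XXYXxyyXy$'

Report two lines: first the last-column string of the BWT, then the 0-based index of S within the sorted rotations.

All 10 rotations (rotation i = S[i:]+S[:i]):
  rot[0] = XXYXxyyXy$
  rot[1] = XYXxyyXy$X
  rot[2] = YXxyyXy$XX
  rot[3] = XxyyXy$XXY
  rot[4] = xyyXy$XXYX
  rot[5] = yyXy$XXYXx
  rot[6] = yXy$XXYXxy
  rot[7] = Xy$XXYXxyy
  rot[8] = y$XXYXxyyX
  rot[9] = $XXYXxyyXy
Sorted (with $ < everything):
  sorted[0] = $XXYXxyyXy  (last char: 'y')
  sorted[1] = XXYXxyyXy$  (last char: '$')
  sorted[2] = XYXxyyXy$X  (last char: 'X')
  sorted[3] = XxyyXy$XXY  (last char: 'Y')
  sorted[4] = Xy$XXYXxyy  (last char: 'y')
  sorted[5] = YXxyyXy$XX  (last char: 'X')
  sorted[6] = xyyXy$XXYX  (last char: 'X')
  sorted[7] = y$XXYXxyyX  (last char: 'X')
  sorted[8] = yXy$XXYXxy  (last char: 'y')
  sorted[9] = yyXy$XXYXx  (last char: 'x')
Last column: y$XYyXXXyx
Original string S is at sorted index 1

Answer: y$XYyXXXyx
1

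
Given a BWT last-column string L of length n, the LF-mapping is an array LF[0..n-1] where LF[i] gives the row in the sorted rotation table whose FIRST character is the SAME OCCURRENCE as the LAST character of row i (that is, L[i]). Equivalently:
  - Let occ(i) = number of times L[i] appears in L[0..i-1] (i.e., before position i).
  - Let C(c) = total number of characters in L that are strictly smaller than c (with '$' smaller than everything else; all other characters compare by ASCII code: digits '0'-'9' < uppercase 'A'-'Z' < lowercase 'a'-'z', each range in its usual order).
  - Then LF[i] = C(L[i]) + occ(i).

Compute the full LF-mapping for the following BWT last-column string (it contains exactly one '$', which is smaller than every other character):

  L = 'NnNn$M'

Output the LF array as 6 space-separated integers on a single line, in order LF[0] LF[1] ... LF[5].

Char counts: '$':1, 'M':1, 'N':2, 'n':2
C (first-col start): C('$')=0, C('M')=1, C('N')=2, C('n')=4
L[0]='N': occ=0, LF[0]=C('N')+0=2+0=2
L[1]='n': occ=0, LF[1]=C('n')+0=4+0=4
L[2]='N': occ=1, LF[2]=C('N')+1=2+1=3
L[3]='n': occ=1, LF[3]=C('n')+1=4+1=5
L[4]='$': occ=0, LF[4]=C('$')+0=0+0=0
L[5]='M': occ=0, LF[5]=C('M')+0=1+0=1

Answer: 2 4 3 5 0 1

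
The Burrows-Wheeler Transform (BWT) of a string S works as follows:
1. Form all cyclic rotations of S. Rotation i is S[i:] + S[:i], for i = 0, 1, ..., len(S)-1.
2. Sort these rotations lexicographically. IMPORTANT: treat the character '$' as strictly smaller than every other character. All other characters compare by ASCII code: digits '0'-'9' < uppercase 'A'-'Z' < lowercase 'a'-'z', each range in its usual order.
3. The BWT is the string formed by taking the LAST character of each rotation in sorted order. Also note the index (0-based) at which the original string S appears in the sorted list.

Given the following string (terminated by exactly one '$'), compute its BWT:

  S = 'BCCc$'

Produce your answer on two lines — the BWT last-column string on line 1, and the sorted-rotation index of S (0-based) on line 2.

All 5 rotations (rotation i = S[i:]+S[:i]):
  rot[0] = BCCc$
  rot[1] = CCc$B
  rot[2] = Cc$BC
  rot[3] = c$BCC
  rot[4] = $BCCc
Sorted (with $ < everything):
  sorted[0] = $BCCc  (last char: 'c')
  sorted[1] = BCCc$  (last char: '$')
  sorted[2] = CCc$B  (last char: 'B')
  sorted[3] = Cc$BC  (last char: 'C')
  sorted[4] = c$BCC  (last char: 'C')
Last column: c$BCC
Original string S is at sorted index 1

Answer: c$BCC
1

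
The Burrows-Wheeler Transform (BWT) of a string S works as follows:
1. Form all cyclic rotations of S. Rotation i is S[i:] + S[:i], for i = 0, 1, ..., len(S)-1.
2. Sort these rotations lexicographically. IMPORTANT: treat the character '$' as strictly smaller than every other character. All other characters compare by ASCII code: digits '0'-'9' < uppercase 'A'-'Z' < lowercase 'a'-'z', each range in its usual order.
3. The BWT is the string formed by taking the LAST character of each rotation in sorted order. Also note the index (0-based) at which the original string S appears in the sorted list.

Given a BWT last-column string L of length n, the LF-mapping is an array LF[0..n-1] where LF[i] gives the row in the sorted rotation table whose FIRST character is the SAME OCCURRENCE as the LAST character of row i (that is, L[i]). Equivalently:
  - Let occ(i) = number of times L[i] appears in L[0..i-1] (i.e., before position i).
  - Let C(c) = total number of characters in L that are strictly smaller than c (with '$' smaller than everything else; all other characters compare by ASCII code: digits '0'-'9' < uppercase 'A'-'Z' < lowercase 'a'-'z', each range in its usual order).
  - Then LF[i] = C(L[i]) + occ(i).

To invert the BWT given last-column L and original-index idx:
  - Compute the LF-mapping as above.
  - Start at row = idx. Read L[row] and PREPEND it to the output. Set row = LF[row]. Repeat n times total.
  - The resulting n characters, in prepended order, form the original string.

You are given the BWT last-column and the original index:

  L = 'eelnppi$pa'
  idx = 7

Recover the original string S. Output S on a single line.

Answer: pineapple$

Derivation:
LF mapping: 2 3 5 6 7 8 4 0 9 1
Walk LF starting at row 7, prepending L[row]:
  step 1: row=7, L[7]='$', prepend. Next row=LF[7]=0
  step 2: row=0, L[0]='e', prepend. Next row=LF[0]=2
  step 3: row=2, L[2]='l', prepend. Next row=LF[2]=5
  step 4: row=5, L[5]='p', prepend. Next row=LF[5]=8
  step 5: row=8, L[8]='p', prepend. Next row=LF[8]=9
  step 6: row=9, L[9]='a', prepend. Next row=LF[9]=1
  step 7: row=1, L[1]='e', prepend. Next row=LF[1]=3
  step 8: row=3, L[3]='n', prepend. Next row=LF[3]=6
  step 9: row=6, L[6]='i', prepend. Next row=LF[6]=4
  step 10: row=4, L[4]='p', prepend. Next row=LF[4]=7
Reversed output: pineapple$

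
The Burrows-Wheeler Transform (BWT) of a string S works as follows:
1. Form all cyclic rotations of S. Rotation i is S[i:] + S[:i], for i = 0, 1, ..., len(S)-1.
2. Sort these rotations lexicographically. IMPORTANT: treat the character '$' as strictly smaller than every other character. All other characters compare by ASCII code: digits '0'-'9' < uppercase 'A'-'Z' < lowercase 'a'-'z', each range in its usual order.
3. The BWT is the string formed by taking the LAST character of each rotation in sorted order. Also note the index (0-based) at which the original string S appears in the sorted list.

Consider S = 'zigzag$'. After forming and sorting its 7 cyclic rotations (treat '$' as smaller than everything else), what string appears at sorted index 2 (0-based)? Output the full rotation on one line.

All 7 rotations (rotation i = S[i:]+S[:i]):
  rot[0] = zigzag$
  rot[1] = igzag$z
  rot[2] = gzag$zi
  rot[3] = zag$zig
  rot[4] = ag$zigz
  rot[5] = g$zigza
  rot[6] = $zigzag
Sorted (with $ < everything):
  sorted[0] = $zigzag
  sorted[1] = ag$zigz
  sorted[2] = g$zigza
  sorted[3] = gzag$zi
  sorted[4] = igzag$z
  sorted[5] = zag$zig
  sorted[6] = zigzag$
sorted[2] = g$zigza

Answer: g$zigza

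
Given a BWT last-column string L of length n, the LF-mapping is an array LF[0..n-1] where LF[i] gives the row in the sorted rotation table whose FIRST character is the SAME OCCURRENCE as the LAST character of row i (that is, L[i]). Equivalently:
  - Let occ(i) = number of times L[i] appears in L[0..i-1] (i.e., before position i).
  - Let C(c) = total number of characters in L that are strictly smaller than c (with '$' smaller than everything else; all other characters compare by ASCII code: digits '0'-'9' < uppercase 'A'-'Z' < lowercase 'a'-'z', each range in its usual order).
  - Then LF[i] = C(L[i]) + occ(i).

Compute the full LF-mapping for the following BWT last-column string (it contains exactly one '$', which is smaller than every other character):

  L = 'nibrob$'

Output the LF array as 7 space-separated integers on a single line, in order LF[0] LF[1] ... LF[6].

Char counts: '$':1, 'b':2, 'i':1, 'n':1, 'o':1, 'r':1
C (first-col start): C('$')=0, C('b')=1, C('i')=3, C('n')=4, C('o')=5, C('r')=6
L[0]='n': occ=0, LF[0]=C('n')+0=4+0=4
L[1]='i': occ=0, LF[1]=C('i')+0=3+0=3
L[2]='b': occ=0, LF[2]=C('b')+0=1+0=1
L[3]='r': occ=0, LF[3]=C('r')+0=6+0=6
L[4]='o': occ=0, LF[4]=C('o')+0=5+0=5
L[5]='b': occ=1, LF[5]=C('b')+1=1+1=2
L[6]='$': occ=0, LF[6]=C('$')+0=0+0=0

Answer: 4 3 1 6 5 2 0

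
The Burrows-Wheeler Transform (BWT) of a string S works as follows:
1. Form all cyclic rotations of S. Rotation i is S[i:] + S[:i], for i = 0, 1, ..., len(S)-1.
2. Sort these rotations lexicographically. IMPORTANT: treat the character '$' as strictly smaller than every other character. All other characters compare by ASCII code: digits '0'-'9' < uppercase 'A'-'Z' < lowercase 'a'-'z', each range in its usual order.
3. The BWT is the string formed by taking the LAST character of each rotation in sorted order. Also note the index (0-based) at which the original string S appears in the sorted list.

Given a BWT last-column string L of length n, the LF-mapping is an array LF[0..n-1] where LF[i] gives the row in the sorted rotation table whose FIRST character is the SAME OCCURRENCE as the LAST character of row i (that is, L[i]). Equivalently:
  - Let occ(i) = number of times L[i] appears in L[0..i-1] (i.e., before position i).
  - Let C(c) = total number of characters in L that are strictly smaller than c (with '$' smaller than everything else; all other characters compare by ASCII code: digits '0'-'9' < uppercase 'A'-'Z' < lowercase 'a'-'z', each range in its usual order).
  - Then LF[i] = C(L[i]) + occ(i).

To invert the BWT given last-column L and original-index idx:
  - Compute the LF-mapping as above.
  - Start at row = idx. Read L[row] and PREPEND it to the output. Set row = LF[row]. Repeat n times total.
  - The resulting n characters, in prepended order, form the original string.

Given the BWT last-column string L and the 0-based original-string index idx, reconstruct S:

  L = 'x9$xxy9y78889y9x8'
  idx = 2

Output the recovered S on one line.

LF mapping: 10 6 0 11 12 14 7 15 1 2 3 4 8 16 9 13 5
Walk LF starting at row 2, prepending L[row]:
  step 1: row=2, L[2]='$', prepend. Next row=LF[2]=0
  step 2: row=0, L[0]='x', prepend. Next row=LF[0]=10
  step 3: row=10, L[10]='8', prepend. Next row=LF[10]=3
  step 4: row=3, L[3]='x', prepend. Next row=LF[3]=11
  step 5: row=11, L[11]='8', prepend. Next row=LF[11]=4
  step 6: row=4, L[4]='x', prepend. Next row=LF[4]=12
  step 7: row=12, L[12]='9', prepend. Next row=LF[12]=8
  step 8: row=8, L[8]='7', prepend. Next row=LF[8]=1
  step 9: row=1, L[1]='9', prepend. Next row=LF[1]=6
  step 10: row=6, L[6]='9', prepend. Next row=LF[6]=7
  step 11: row=7, L[7]='y', prepend. Next row=LF[7]=15
  step 12: row=15, L[15]='x', prepend. Next row=LF[15]=13
  step 13: row=13, L[13]='y', prepend. Next row=LF[13]=16
  step 14: row=16, L[16]='8', prepend. Next row=LF[16]=5
  step 15: row=5, L[5]='y', prepend. Next row=LF[5]=14
  step 16: row=14, L[14]='9', prepend. Next row=LF[14]=9
  step 17: row=9, L[9]='8', prepend. Next row=LF[9]=2
Reversed output: 89y8yxy9979x8x8x$

Answer: 89y8yxy9979x8x8x$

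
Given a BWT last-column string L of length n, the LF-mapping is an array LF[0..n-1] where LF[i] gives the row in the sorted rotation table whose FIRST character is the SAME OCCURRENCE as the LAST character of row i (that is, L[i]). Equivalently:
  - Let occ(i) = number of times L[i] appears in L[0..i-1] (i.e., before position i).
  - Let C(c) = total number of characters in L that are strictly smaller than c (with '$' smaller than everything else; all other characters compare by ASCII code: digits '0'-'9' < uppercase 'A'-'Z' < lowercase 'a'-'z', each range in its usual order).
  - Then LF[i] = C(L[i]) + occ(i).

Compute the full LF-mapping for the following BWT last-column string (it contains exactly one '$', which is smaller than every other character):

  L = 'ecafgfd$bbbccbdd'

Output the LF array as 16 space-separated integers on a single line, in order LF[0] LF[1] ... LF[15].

Char counts: '$':1, 'a':1, 'b':4, 'c':3, 'd':3, 'e':1, 'f':2, 'g':1
C (first-col start): C('$')=0, C('a')=1, C('b')=2, C('c')=6, C('d')=9, C('e')=12, C('f')=13, C('g')=15
L[0]='e': occ=0, LF[0]=C('e')+0=12+0=12
L[1]='c': occ=0, LF[1]=C('c')+0=6+0=6
L[2]='a': occ=0, LF[2]=C('a')+0=1+0=1
L[3]='f': occ=0, LF[3]=C('f')+0=13+0=13
L[4]='g': occ=0, LF[4]=C('g')+0=15+0=15
L[5]='f': occ=1, LF[5]=C('f')+1=13+1=14
L[6]='d': occ=0, LF[6]=C('d')+0=9+0=9
L[7]='$': occ=0, LF[7]=C('$')+0=0+0=0
L[8]='b': occ=0, LF[8]=C('b')+0=2+0=2
L[9]='b': occ=1, LF[9]=C('b')+1=2+1=3
L[10]='b': occ=2, LF[10]=C('b')+2=2+2=4
L[11]='c': occ=1, LF[11]=C('c')+1=6+1=7
L[12]='c': occ=2, LF[12]=C('c')+2=6+2=8
L[13]='b': occ=3, LF[13]=C('b')+3=2+3=5
L[14]='d': occ=1, LF[14]=C('d')+1=9+1=10
L[15]='d': occ=2, LF[15]=C('d')+2=9+2=11

Answer: 12 6 1 13 15 14 9 0 2 3 4 7 8 5 10 11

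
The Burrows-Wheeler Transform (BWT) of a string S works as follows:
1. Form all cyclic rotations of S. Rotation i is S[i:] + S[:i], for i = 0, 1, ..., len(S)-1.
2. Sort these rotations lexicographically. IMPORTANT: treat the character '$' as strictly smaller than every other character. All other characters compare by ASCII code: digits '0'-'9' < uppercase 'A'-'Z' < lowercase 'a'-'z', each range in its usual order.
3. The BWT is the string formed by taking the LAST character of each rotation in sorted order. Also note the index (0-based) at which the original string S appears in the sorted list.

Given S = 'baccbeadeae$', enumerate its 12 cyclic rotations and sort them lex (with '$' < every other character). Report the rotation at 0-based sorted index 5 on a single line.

All 12 rotations (rotation i = S[i:]+S[:i]):
  rot[0] = baccbeadeae$
  rot[1] = accbeadeae$b
  rot[2] = ccbeadeae$ba
  rot[3] = cbeadeae$bac
  rot[4] = beadeae$bacc
  rot[5] = eadeae$baccb
  rot[6] = adeae$baccbe
  rot[7] = deae$baccbea
  rot[8] = eae$baccbead
  rot[9] = ae$baccbeade
  rot[10] = e$baccbeadea
  rot[11] = $baccbeadeae
Sorted (with $ < everything):
  sorted[0] = $baccbeadeae
  sorted[1] = accbeadeae$b
  sorted[2] = adeae$baccbe
  sorted[3] = ae$baccbeade
  sorted[4] = baccbeadeae$
  sorted[5] = beadeae$bacc
  sorted[6] = cbeadeae$bac
  sorted[7] = ccbeadeae$ba
  sorted[8] = deae$baccbea
  sorted[9] = e$baccbeadea
  sorted[10] = eadeae$baccb
  sorted[11] = eae$baccbead
sorted[5] = beadeae$bacc

Answer: beadeae$bacc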